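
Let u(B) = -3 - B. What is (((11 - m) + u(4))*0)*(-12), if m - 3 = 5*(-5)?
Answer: 0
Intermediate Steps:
m = -22 (m = 3 + 5*(-5) = 3 - 25 = -22)
(((11 - m) + u(4))*0)*(-12) = (((11 - 1*(-22)) + (-3 - 1*4))*0)*(-12) = (((11 + 22) + (-3 - 4))*0)*(-12) = ((33 - 7)*0)*(-12) = (26*0)*(-12) = 0*(-12) = 0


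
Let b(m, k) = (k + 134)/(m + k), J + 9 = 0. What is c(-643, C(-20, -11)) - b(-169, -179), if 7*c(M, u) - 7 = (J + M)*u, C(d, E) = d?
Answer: 1513347/812 ≈ 1863.7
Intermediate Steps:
J = -9 (J = -9 + 0 = -9)
c(M, u) = 1 + u*(-9 + M)/7 (c(M, u) = 1 + ((-9 + M)*u)/7 = 1 + (u*(-9 + M))/7 = 1 + u*(-9 + M)/7)
b(m, k) = (134 + k)/(k + m)
c(-643, C(-20, -11)) - b(-169, -179) = (1 - 9/7*(-20) + (1/7)*(-643)*(-20)) - (134 - 179)/(-179 - 169) = (1 + 180/7 + 12860/7) - (-45)/(-348) = 13047/7 - (-1)*(-45)/348 = 13047/7 - 1*15/116 = 13047/7 - 15/116 = 1513347/812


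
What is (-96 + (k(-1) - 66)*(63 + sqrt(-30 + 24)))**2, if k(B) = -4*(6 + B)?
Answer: 30359820 + 948408*I*sqrt(6) ≈ 3.036e+7 + 2.3231e+6*I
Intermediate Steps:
k(B) = -24 - 4*B
(-96 + (k(-1) - 66)*(63 + sqrt(-30 + 24)))**2 = (-96 + ((-24 - 4*(-1)) - 66)*(63 + sqrt(-30 + 24)))**2 = (-96 + ((-24 + 4) - 66)*(63 + sqrt(-6)))**2 = (-96 + (-20 - 66)*(63 + I*sqrt(6)))**2 = (-96 - 86*(63 + I*sqrt(6)))**2 = (-96 + (-5418 - 86*I*sqrt(6)))**2 = (-5514 - 86*I*sqrt(6))**2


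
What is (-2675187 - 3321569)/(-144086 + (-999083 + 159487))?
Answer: 2998378/491841 ≈ 6.0962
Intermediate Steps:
(-2675187 - 3321569)/(-144086 + (-999083 + 159487)) = -5996756/(-144086 - 839596) = -5996756/(-983682) = -5996756*(-1/983682) = 2998378/491841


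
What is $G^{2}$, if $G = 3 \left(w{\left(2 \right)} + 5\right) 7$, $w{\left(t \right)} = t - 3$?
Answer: $7056$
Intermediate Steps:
$w{\left(t \right)} = -3 + t$
$G = 84$ ($G = 3 \left(\left(-3 + 2\right) + 5\right) 7 = 3 \left(-1 + 5\right) 7 = 3 \cdot 4 \cdot 7 = 12 \cdot 7 = 84$)
$G^{2} = 84^{2} = 7056$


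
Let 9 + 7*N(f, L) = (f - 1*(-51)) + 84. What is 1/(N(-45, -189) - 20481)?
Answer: -7/143286 ≈ -4.8853e-5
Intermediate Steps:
N(f, L) = 18 + f/7 (N(f, L) = -9/7 + ((f - 1*(-51)) + 84)/7 = -9/7 + ((f + 51) + 84)/7 = -9/7 + ((51 + f) + 84)/7 = -9/7 + (135 + f)/7 = -9/7 + (135/7 + f/7) = 18 + f/7)
1/(N(-45, -189) - 20481) = 1/((18 + (⅐)*(-45)) - 20481) = 1/((18 - 45/7) - 20481) = 1/(81/7 - 20481) = 1/(-143286/7) = -7/143286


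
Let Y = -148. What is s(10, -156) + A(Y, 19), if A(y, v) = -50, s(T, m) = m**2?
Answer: 24286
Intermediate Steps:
s(10, -156) + A(Y, 19) = (-156)**2 - 50 = 24336 - 50 = 24286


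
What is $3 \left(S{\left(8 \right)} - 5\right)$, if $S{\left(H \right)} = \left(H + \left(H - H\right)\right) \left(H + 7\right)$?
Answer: $345$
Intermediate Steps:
$S{\left(H \right)} = H \left(7 + H\right)$ ($S{\left(H \right)} = \left(H + 0\right) \left(7 + H\right) = H \left(7 + H\right)$)
$3 \left(S{\left(8 \right)} - 5\right) = 3 \left(8 \left(7 + 8\right) - 5\right) = 3 \left(8 \cdot 15 - 5\right) = 3 \left(120 - 5\right) = 3 \cdot 115 = 345$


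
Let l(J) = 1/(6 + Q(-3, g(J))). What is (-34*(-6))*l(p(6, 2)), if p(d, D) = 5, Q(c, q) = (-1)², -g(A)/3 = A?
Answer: 204/7 ≈ 29.143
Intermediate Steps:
g(A) = -3*A
Q(c, q) = 1
l(J) = ⅐ (l(J) = 1/(6 + 1) = 1/7 = ⅐)
(-34*(-6))*l(p(6, 2)) = -34*(-6)*(⅐) = 204*(⅐) = 204/7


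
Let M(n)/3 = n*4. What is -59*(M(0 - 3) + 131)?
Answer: -5605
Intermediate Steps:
M(n) = 12*n (M(n) = 3*(n*4) = 3*(4*n) = 12*n)
-59*(M(0 - 3) + 131) = -59*(12*(0 - 3) + 131) = -59*(12*(-3) + 131) = -59*(-36 + 131) = -59*95 = -5605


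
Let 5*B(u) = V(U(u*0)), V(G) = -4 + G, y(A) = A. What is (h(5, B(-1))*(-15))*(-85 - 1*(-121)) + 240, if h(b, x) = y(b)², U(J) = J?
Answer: -13260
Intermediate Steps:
B(u) = -⅘ (B(u) = (-4 + u*0)/5 = (-4 + 0)/5 = (⅕)*(-4) = -⅘)
h(b, x) = b²
(h(5, B(-1))*(-15))*(-85 - 1*(-121)) + 240 = (5²*(-15))*(-85 - 1*(-121)) + 240 = (25*(-15))*(-85 + 121) + 240 = -375*36 + 240 = -13500 + 240 = -13260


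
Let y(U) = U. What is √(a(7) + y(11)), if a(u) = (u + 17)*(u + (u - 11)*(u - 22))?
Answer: √1619 ≈ 40.237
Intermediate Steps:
a(u) = (17 + u)*(u + (-22 + u)*(-11 + u)) (a(u) = (17 + u)*(u + (-11 + u)*(-22 + u)) = (17 + u)*(u + (-22 + u)*(-11 + u)))
√(a(7) + y(11)) = √((4114 + 7³ - 302*7 - 15*7²) + 11) = √((4114 + 343 - 2114 - 15*49) + 11) = √((4114 + 343 - 2114 - 735) + 11) = √(1608 + 11) = √1619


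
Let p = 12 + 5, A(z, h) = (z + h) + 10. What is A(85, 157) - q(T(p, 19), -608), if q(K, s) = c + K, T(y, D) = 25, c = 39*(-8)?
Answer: 539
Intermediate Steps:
c = -312
A(z, h) = 10 + h + z (A(z, h) = (h + z) + 10 = 10 + h + z)
p = 17
q(K, s) = -312 + K
A(85, 157) - q(T(p, 19), -608) = (10 + 157 + 85) - (-312 + 25) = 252 - 1*(-287) = 252 + 287 = 539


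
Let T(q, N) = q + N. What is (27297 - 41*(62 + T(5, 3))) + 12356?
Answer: 36783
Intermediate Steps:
T(q, N) = N + q
(27297 - 41*(62 + T(5, 3))) + 12356 = (27297 - 41*(62 + (3 + 5))) + 12356 = (27297 - 41*(62 + 8)) + 12356 = (27297 - 41*70) + 12356 = (27297 - 2870) + 12356 = 24427 + 12356 = 36783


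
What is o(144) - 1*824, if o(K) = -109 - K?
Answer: -1077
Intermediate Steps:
o(144) - 1*824 = (-109 - 1*144) - 1*824 = (-109 - 144) - 824 = -253 - 824 = -1077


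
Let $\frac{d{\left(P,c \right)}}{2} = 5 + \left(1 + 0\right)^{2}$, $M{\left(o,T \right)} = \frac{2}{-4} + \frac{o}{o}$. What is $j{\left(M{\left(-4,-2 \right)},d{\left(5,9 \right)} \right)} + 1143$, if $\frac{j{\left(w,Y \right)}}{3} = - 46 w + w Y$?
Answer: $1092$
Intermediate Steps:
$M{\left(o,T \right)} = \frac{1}{2}$ ($M{\left(o,T \right)} = 2 \left(- \frac{1}{4}\right) + 1 = - \frac{1}{2} + 1 = \frac{1}{2}$)
$d{\left(P,c \right)} = 12$ ($d{\left(P,c \right)} = 2 \left(5 + \left(1 + 0\right)^{2}\right) = 2 \left(5 + 1^{2}\right) = 2 \left(5 + 1\right) = 2 \cdot 6 = 12$)
$j{\left(w,Y \right)} = - 138 w + 3 Y w$ ($j{\left(w,Y \right)} = 3 \left(- 46 w + w Y\right) = 3 \left(- 46 w + Y w\right) = - 138 w + 3 Y w$)
$j{\left(M{\left(-4,-2 \right)},d{\left(5,9 \right)} \right)} + 1143 = 3 \cdot \frac{1}{2} \left(-46 + 12\right) + 1143 = 3 \cdot \frac{1}{2} \left(-34\right) + 1143 = -51 + 1143 = 1092$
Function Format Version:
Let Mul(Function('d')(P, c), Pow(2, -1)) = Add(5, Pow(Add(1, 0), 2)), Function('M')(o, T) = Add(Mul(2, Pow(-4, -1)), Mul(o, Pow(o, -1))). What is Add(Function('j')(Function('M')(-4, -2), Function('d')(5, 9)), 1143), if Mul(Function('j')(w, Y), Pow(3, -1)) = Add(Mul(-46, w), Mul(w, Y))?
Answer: 1092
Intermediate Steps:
Function('M')(o, T) = Rational(1, 2) (Function('M')(o, T) = Add(Mul(2, Rational(-1, 4)), 1) = Add(Rational(-1, 2), 1) = Rational(1, 2))
Function('d')(P, c) = 12 (Function('d')(P, c) = Mul(2, Add(5, Pow(Add(1, 0), 2))) = Mul(2, Add(5, Pow(1, 2))) = Mul(2, Add(5, 1)) = Mul(2, 6) = 12)
Function('j')(w, Y) = Add(Mul(-138, w), Mul(3, Y, w)) (Function('j')(w, Y) = Mul(3, Add(Mul(-46, w), Mul(w, Y))) = Mul(3, Add(Mul(-46, w), Mul(Y, w))) = Add(Mul(-138, w), Mul(3, Y, w)))
Add(Function('j')(Function('M')(-4, -2), Function('d')(5, 9)), 1143) = Add(Mul(3, Rational(1, 2), Add(-46, 12)), 1143) = Add(Mul(3, Rational(1, 2), -34), 1143) = Add(-51, 1143) = 1092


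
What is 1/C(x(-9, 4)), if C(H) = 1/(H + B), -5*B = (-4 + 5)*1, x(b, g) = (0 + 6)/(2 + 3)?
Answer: 1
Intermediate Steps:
x(b, g) = 6/5
B = -1/5 (B = -(-4 + 5)/5 = -1/5 ≈ -0.20000)
C(H) = 1/(-1/5 + H) (C(H) = 1/(H - 1/5) = 1/(-1/5 + H))
1/C(x(-9, 4)) = 1/(5/(-1 + 5*(6/5))) = 1/(5/(-1 + 6)) = 1/(5/5) = 1/(5*(1/5)) = 1/1 = 1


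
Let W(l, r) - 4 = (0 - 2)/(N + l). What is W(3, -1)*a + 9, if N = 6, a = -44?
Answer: -1415/9 ≈ -157.22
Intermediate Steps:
W(l, r) = 4 - 2/(6 + l) (W(l, r) = 4 + (0 - 2)/(6 + l) = 4 - 2/(6 + l))
W(3, -1)*a + 9 = (2*(11 + 2*3)/(6 + 3))*(-44) + 9 = (2*(11 + 6)/9)*(-44) + 9 = (2*(1/9)*17)*(-44) + 9 = (34/9)*(-44) + 9 = -1496/9 + 9 = -1415/9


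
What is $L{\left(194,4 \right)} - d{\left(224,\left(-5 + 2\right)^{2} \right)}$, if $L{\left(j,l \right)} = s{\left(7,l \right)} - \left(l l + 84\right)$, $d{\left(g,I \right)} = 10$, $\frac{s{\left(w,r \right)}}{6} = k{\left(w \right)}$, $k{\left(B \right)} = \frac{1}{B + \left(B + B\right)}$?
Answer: $- \frac{768}{7} \approx -109.71$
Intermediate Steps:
$k{\left(B \right)} = \frac{1}{3 B}$ ($k{\left(B \right)} = \frac{1}{B + 2 B} = \frac{1}{3 B}$)
$s{\left(w,r \right)} = \frac{2}{w}$ ($s{\left(w,r \right)} = 6 \frac{1}{3 w} = \frac{2}{w}$)
$L{\left(j,l \right)} = - \frac{586}{7} - l^{2}$ ($L{\left(j,l \right)} = \frac{2}{7} - \left(l l + 84\right) = 2 \cdot \frac{1}{7} - \left(l^{2} + 84\right) = \frac{2}{7} - \left(84 + l^{2}\right) = - \frac{586}{7} - l^{2}$)
$L{\left(194,4 \right)} - d{\left(224,\left(-5 + 2\right)^{2} \right)} = \left(- \frac{586}{7} - 4^{2}\right) - 10 = \left(- \frac{586}{7} - 16\right) - 10 = - \frac{698}{7} - 10 = - \frac{768}{7}$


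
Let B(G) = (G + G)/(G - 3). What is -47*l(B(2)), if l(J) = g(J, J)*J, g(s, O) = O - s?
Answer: 0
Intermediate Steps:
B(G) = 2*G/(-3 + G) (B(G) = (2*G)/(-3 + G) = 2*G/(-3 + G))
l(J) = 0 (l(J) = (J - J)*J = 0*J = 0)
-47*l(B(2)) = -47*0 = 0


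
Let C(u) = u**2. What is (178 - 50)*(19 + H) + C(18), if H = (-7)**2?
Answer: 9028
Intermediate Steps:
H = 49
(178 - 50)*(19 + H) + C(18) = (178 - 50)*(19 + 49) + 18**2 = 128*68 + 324 = 8704 + 324 = 9028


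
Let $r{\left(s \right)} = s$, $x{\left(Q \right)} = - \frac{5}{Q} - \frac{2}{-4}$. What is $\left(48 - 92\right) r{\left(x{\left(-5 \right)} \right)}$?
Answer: $-66$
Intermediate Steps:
$x{\left(Q \right)} = \frac{1}{2} - \frac{5}{Q}$ ($x{\left(Q \right)} = - \frac{5}{Q} - - \frac{1}{2} = - \frac{5}{Q} + \frac{1}{2} = \frac{1}{2} - \frac{5}{Q}$)
$\left(48 - 92\right) r{\left(x{\left(-5 \right)} \right)} = \left(48 - 92\right) \frac{-10 - 5}{2 \left(-5\right)} = - 44 \cdot \frac{1}{2} \left(- \frac{1}{5}\right) \left(-15\right) = \left(-44\right) \frac{3}{2} = -66$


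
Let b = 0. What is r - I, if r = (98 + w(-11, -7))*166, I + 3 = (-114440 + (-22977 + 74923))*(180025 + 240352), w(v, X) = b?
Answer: 26271056509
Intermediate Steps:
w(v, X) = 0
I = -26271040241 (I = -3 + (-114440 + (-22977 + 74923))*(180025 + 240352) = -3 + (-114440 + 51946)*420377 = -3 - 62494*420377 = -3 - 26271040238 = -26271040241)
r = 16268 (r = (98 + 0)*166 = 98*166 = 16268)
r - I = 16268 - 1*(-26271040241) = 16268 + 26271040241 = 26271056509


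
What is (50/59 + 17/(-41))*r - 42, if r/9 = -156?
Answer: -1571586/2419 ≈ -649.68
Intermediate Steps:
r = -1404 (r = 9*(-156) = -1404)
(50/59 + 17/(-41))*r - 42 = (50/59 + 17/(-41))*(-1404) - 42 = (50*(1/59) + 17*(-1/41))*(-1404) - 42 = (50/59 - 17/41)*(-1404) - 42 = (1047/2419)*(-1404) - 42 = -1469988/2419 - 42 = -1571586/2419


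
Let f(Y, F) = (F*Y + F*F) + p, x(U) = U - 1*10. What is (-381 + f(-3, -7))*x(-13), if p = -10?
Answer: 7383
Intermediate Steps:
x(U) = -10 + U (x(U) = U - 10 = -10 + U)
f(Y, F) = -10 + F² + F*Y (f(Y, F) = (F*Y + F*F) - 10 = (F*Y + F²) - 10 = (F² + F*Y) - 10 = -10 + F² + F*Y)
(-381 + f(-3, -7))*x(-13) = (-381 + (-10 + (-7)² - 7*(-3)))*(-10 - 13) = (-381 + (-10 + 49 + 21))*(-23) = (-381 + 60)*(-23) = -321*(-23) = 7383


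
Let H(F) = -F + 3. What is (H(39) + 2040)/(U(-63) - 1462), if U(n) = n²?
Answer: 2004/2507 ≈ 0.79936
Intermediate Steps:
H(F) = 3 - F
(H(39) + 2040)/(U(-63) - 1462) = ((3 - 1*39) + 2040)/((-63)² - 1462) = ((3 - 39) + 2040)/(3969 - 1462) = (-36 + 2040)/2507 = 2004*(1/2507) = 2004/2507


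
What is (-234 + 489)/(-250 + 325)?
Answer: 17/5 ≈ 3.4000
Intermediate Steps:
(-234 + 489)/(-250 + 325) = 255/75 = 255*(1/75) = 17/5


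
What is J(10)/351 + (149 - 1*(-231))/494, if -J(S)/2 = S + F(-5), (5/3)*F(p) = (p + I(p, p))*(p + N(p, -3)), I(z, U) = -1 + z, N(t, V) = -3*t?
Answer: 382/351 ≈ 1.0883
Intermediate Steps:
F(p) = -6*p*(-1 + 2*p)/5 (F(p) = 3*((p + (-1 + p))*(p - 3*p))/5 = 3*((-1 + 2*p)*(-2*p))/5 = 3*(-2*p*(-1 + 2*p))/5 = -6*p*(-1 + 2*p)/5)
J(S) = 132 - 2*S (J(S) = -2*(S + (6/5)*(-5)*(1 - 2*(-5))) = -2*(S + (6/5)*(-5)*(1 + 10)) = -2*(S + (6/5)*(-5)*11) = -2*(S - 66) = -2*(-66 + S) = 132 - 2*S)
J(10)/351 + (149 - 1*(-231))/494 = (132 - 2*10)/351 + (149 - 1*(-231))/494 = (132 - 20)*(1/351) + (149 + 231)*(1/494) = 112*(1/351) + 380*(1/494) = 112/351 + 10/13 = 382/351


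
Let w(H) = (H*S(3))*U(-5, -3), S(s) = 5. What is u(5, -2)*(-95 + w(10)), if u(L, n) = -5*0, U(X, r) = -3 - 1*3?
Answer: 0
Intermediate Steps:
U(X, r) = -6 (U(X, r) = -3 - 3 = -6)
u(L, n) = 0
w(H) = -30*H (w(H) = (H*5)*(-6) = (5*H)*(-6) = -30*H)
u(5, -2)*(-95 + w(10)) = 0*(-95 - 30*10) = 0*(-95 - 300) = 0*(-395) = 0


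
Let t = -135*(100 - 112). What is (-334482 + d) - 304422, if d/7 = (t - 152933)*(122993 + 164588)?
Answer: -304603845875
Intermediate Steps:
t = 1620 (t = -135*(-12) = 1620)
d = -304603206971 (d = 7*((1620 - 152933)*(122993 + 164588)) = 7*(-151313*287581) = 7*(-43514743853) = -304603206971)
(-334482 + d) - 304422 = (-334482 - 304603206971) - 304422 = -304603541453 - 304422 = -304603845875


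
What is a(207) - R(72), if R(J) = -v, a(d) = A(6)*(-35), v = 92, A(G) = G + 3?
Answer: -223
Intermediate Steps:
A(G) = 3 + G
a(d) = -315 (a(d) = (3 + 6)*(-35) = 9*(-35) = -315)
R(J) = -92 (R(J) = -1*92 = -92)
a(207) - R(72) = -315 - 1*(-92) = -315 + 92 = -223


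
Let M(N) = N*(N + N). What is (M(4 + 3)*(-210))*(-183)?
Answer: 3766140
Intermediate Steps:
M(N) = 2*N² (M(N) = N*(2*N) = 2*N²)
(M(4 + 3)*(-210))*(-183) = ((2*(4 + 3)²)*(-210))*(-183) = ((2*7²)*(-210))*(-183) = ((2*49)*(-210))*(-183) = (98*(-210))*(-183) = -20580*(-183) = 3766140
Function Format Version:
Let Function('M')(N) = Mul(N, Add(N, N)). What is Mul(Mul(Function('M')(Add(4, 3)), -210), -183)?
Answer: 3766140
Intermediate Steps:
Function('M')(N) = Mul(2, Pow(N, 2)) (Function('M')(N) = Mul(N, Mul(2, N)) = Mul(2, Pow(N, 2)))
Mul(Mul(Function('M')(Add(4, 3)), -210), -183) = Mul(Mul(Mul(2, Pow(Add(4, 3), 2)), -210), -183) = Mul(Mul(Mul(2, Pow(7, 2)), -210), -183) = Mul(Mul(Mul(2, 49), -210), -183) = Mul(Mul(98, -210), -183) = Mul(-20580, -183) = 3766140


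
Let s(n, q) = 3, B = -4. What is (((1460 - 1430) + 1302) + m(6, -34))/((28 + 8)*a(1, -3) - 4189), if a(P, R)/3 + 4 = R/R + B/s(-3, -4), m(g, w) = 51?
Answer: -1383/4657 ≈ -0.29697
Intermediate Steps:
a(P, R) = -13 (a(P, R) = -12 + 3*(R/R - 4/3) = -12 + 3*(1 - 4*⅓) = -12 + 3*(1 - 4/3) = -12 + 3*(-⅓) = -12 - 1 = -13)
(((1460 - 1430) + 1302) + m(6, -34))/((28 + 8)*a(1, -3) - 4189) = (((1460 - 1430) + 1302) + 51)/((28 + 8)*(-13) - 4189) = ((30 + 1302) + 51)/(36*(-13) - 4189) = (1332 + 51)/(-468 - 4189) = 1383/(-4657) = 1383*(-1/4657) = -1383/4657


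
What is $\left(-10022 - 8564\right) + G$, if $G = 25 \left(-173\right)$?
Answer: $-22911$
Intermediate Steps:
$G = -4325$
$\left(-10022 - 8564\right) + G = \left(-10022 - 8564\right) - 4325 = -18586 - 4325 = -22911$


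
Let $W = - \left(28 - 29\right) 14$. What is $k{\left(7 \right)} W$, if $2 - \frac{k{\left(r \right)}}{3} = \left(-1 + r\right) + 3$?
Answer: $-294$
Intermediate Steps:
$k{\left(r \right)} = - 3 r$ ($k{\left(r \right)} = 6 - 3 \left(\left(-1 + r\right) + 3\right) = 6 - 3 \left(2 + r\right) = 6 - \left(6 + 3 r\right) = - 3 r$)
$W = 14$ ($W = - \left(-1\right) 14 = \left(-1\right) \left(-14\right) = 14$)
$k{\left(7 \right)} W = \left(-3\right) 7 \cdot 14 = \left(-21\right) 14 = -294$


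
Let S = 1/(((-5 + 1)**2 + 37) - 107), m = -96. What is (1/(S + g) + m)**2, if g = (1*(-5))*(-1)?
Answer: 664092900/72361 ≈ 9177.5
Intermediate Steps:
g = 5 (g = -5*(-1) = 5)
S = -1/54 (S = 1/(((-4)**2 + 37) - 107) = 1/((16 + 37) - 107) = 1/(53 - 107) = 1/(-54) = -1/54 ≈ -0.018519)
(1/(S + g) + m)**2 = (1/(-1/54 + 5) - 96)**2 = (1/(269/54) - 96)**2 = (54/269 - 96)**2 = (-25770/269)**2 = 664092900/72361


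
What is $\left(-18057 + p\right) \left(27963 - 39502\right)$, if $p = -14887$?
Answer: $380140816$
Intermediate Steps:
$\left(-18057 + p\right) \left(27963 - 39502\right) = \left(-18057 - 14887\right) \left(27963 - 39502\right) = \left(-32944\right) \left(-11539\right) = 380140816$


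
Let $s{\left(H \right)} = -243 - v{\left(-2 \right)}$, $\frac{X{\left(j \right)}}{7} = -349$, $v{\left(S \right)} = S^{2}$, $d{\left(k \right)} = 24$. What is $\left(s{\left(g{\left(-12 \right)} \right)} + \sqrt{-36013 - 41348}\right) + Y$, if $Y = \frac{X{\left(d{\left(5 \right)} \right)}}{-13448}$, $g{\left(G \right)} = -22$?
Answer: $- \frac{3319213}{13448} + i \sqrt{77361} \approx -246.82 + 278.14 i$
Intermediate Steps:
$X{\left(j \right)} = -2443$ ($X{\left(j \right)} = 7 \left(-349\right) = -2443$)
$s{\left(H \right)} = -247$ ($s{\left(H \right)} = -243 - \left(-2\right)^{2} = -243 - 4 = -247$)
$Y = \frac{2443}{13448}$ ($Y = - \frac{2443}{-13448} = \left(-2443\right) \left(- \frac{1}{13448}\right) = \frac{2443}{13448} \approx 0.18166$)
$\left(s{\left(g{\left(-12 \right)} \right)} + \sqrt{-36013 - 41348}\right) + Y = \left(-247 + \sqrt{-36013 - 41348}\right) + \frac{2443}{13448} = \left(-247 + \sqrt{-77361}\right) + \frac{2443}{13448} = \left(-247 + i \sqrt{77361}\right) + \frac{2443}{13448} = - \frac{3319213}{13448} + i \sqrt{77361}$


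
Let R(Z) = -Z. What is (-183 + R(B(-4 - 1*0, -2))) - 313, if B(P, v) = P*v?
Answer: -504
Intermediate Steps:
(-183 + R(B(-4 - 1*0, -2))) - 313 = (-183 - (-4 - 1*0)*(-2)) - 313 = (-183 - (-4 + 0)*(-2)) - 313 = (-183 - (-4)*(-2)) - 313 = (-183 - 1*8) - 313 = (-183 - 8) - 313 = -191 - 313 = -504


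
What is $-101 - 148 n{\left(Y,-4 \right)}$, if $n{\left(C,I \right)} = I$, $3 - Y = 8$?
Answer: $491$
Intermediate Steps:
$Y = -5$ ($Y = 3 - 8 = -5$)
$-101 - 148 n{\left(Y,-4 \right)} = -101 - -592 = -101 + 592 = 491$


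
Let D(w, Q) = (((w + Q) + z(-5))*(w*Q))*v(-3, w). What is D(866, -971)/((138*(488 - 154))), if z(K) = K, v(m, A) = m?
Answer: -23124365/3841 ≈ -6020.4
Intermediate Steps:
D(w, Q) = -3*Q*w*(-5 + Q + w) (D(w, Q) = (((w + Q) - 5)*(w*Q))*(-3) = (((Q + w) - 5)*(Q*w))*(-3) = ((-5 + Q + w)*(Q*w))*(-3) = (Q*w*(-5 + Q + w))*(-3) = -3*Q*w*(-5 + Q + w))
D(866, -971)/((138*(488 - 154))) = (3*(-971)*866*(5 - 1*(-971) - 1*866))/((138*(488 - 154))) = (3*(-971)*866*(5 + 971 - 866))/((138*334)) = (3*(-971)*866*110)/46092 = -277492380*1/46092 = -23124365/3841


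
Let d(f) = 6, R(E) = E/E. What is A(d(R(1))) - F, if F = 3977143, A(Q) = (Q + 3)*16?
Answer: -3976999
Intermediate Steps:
R(E) = 1
A(Q) = 48 + 16*Q (A(Q) = (3 + Q)*16 = 48 + 16*Q)
A(d(R(1))) - F = (48 + 16*6) - 1*3977143 = (48 + 96) - 3977143 = 144 - 3977143 = -3976999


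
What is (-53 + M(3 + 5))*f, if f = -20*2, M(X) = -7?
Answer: 2400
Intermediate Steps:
f = -40
(-53 + M(3 + 5))*f = (-53 - 7)*(-40) = -60*(-40) = 2400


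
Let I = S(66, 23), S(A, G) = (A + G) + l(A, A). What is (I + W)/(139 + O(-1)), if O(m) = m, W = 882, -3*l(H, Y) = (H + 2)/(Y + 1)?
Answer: 195103/27738 ≈ 7.0338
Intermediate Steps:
l(H, Y) = -(2 + H)/(3*(1 + Y)) (l(H, Y) = -(H + 2)/(3*(Y + 1)) = -(2 + H)/(3*(1 + Y)))
S(A, G) = A + G + (-2 - A)/(3*(1 + A)) (S(A, G) = (A + G) + (-2 - A)/(3*(1 + A)) = A + G + (-2 - A)/(3*(1 + A)))
I = 17821/201 (I = (-2 - 1*66 + 3*(1 + 66)*(66 + 23))/(3*(1 + 66)) = (1/3)*(-2 - 66 + 3*67*89)/67 = (1/3)*(1/67)*(-2 - 66 + 17889) = (1/3)*(1/67)*17821 = 17821/201 ≈ 88.662)
(I + W)/(139 + O(-1)) = (17821/201 + 882)/(139 - 1) = (195103/201)/138 = (195103/201)*(1/138) = 195103/27738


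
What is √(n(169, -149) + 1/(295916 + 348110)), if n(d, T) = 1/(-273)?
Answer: I*√113184071794794/175819098 ≈ 0.06051*I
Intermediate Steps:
n(d, T) = -1/273
√(n(169, -149) + 1/(295916 + 348110)) = √(-1/273 + 1/(295916 + 348110)) = √(-1/273 + 1/644026) = √(-643753/175819098) = I*√113184071794794/175819098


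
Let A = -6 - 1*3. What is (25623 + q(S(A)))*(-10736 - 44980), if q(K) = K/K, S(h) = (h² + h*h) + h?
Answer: -1427666784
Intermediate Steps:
A = -9 (A = -6 - 3 = -9)
S(h) = h + 2*h² (S(h) = (h² + h²) + h = 2*h² + h = h + 2*h²)
q(K) = 1
(25623 + q(S(A)))*(-10736 - 44980) = (25623 + 1)*(-10736 - 44980) = 25624*(-55716) = -1427666784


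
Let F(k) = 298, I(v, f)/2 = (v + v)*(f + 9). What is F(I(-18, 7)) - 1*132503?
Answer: -132205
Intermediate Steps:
I(v, f) = 4*v*(9 + f) (I(v, f) = 2*((v + v)*(f + 9)) = 2*((2*v)*(9 + f)) = 2*(2*v*(9 + f)) = 4*v*(9 + f))
F(I(-18, 7)) - 1*132503 = 298 - 1*132503 = 298 - 132503 = -132205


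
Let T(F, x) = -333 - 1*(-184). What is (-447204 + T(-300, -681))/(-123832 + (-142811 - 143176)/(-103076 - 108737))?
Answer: 94755180989/26228941429 ≈ 3.6126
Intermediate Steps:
T(F, x) = -149 (T(F, x) = -333 + 184 = -149)
(-447204 + T(-300, -681))/(-123832 + (-142811 - 143176)/(-103076 - 108737)) = (-447204 - 149)/(-123832 + (-142811 - 143176)/(-103076 - 108737)) = -447353/(-123832 - 285987/(-211813)) = -447353/(-123832 - 285987*(-1/211813)) = -447353/(-123832 + 285987/211813) = -447353/(-26228941429/211813) = -447353*(-211813/26228941429) = 94755180989/26228941429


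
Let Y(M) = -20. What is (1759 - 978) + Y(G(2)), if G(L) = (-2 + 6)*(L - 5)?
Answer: 761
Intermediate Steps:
G(L) = -20 + 4*L (G(L) = 4*(-5 + L) = -20 + 4*L)
(1759 - 978) + Y(G(2)) = (1759 - 978) - 20 = 781 - 20 = 761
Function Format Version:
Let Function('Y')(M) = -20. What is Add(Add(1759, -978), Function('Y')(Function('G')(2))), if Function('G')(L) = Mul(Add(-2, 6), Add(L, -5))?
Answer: 761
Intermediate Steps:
Function('G')(L) = Add(-20, Mul(4, L)) (Function('G')(L) = Mul(4, Add(-5, L)) = Add(-20, Mul(4, L)))
Add(Add(1759, -978), Function('Y')(Function('G')(2))) = Add(Add(1759, -978), -20) = Add(781, -20) = 761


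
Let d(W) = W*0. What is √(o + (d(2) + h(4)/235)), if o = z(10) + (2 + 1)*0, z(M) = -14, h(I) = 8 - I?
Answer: I*√772210/235 ≈ 3.7394*I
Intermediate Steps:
d(W) = 0
o = -14 (o = -14 + (2 + 1)*0 = -14 + 3*0 = -14 + 0 = -14)
√(o + (d(2) + h(4)/235)) = √(-14 + (0 + (8 - 1*4)/235)) = √(-14 + (0 + (8 - 4)*(1/235))) = √(-14 + (0 + 4*(1/235))) = √(-14 + (0 + 4/235)) = √(-14 + 4/235) = √(-3286/235) = I*√772210/235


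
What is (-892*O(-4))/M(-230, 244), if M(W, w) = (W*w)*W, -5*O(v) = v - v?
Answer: 0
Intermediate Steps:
O(v) = 0 (O(v) = -(v - v)/5 = -⅕*0 = 0)
M(W, w) = w*W²
(-892*O(-4))/M(-230, 244) = (-892*0)/((244*(-230)²)) = 0/((244*52900)) = 0/12907600 = 0*(1/12907600) = 0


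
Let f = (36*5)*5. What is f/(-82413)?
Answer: -100/9157 ≈ -0.010921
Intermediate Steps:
f = 900 (f = 180*5 = 900)
f/(-82413) = 900/(-82413) = 900*(-1/82413) = -100/9157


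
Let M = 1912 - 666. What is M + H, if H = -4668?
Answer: -3422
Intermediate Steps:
M = 1246
M + H = 1246 - 4668 = -3422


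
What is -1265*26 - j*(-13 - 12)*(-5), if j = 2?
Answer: -33140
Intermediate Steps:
-1265*26 - j*(-13 - 12)*(-5) = -1265*26 - 2*(-13 - 12)*(-5) = -32890 - 2*(-25)*(-5) = -32890 - (-50)*(-5) = -32890 - 1*250 = -32890 - 250 = -33140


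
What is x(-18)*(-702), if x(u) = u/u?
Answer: -702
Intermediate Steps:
x(u) = 1
x(-18)*(-702) = 1*(-702) = -702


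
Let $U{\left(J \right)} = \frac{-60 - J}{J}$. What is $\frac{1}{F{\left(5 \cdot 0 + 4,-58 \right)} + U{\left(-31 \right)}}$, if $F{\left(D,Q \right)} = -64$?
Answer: $- \frac{31}{1955} \approx -0.015857$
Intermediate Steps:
$U{\left(J \right)} = \frac{-60 - J}{J}$
$\frac{1}{F{\left(5 \cdot 0 + 4,-58 \right)} + U{\left(-31 \right)}} = \frac{1}{-64 + \frac{-60 - -31}{-31}} = \frac{1}{-64 - \frac{-60 + 31}{31}} = \frac{1}{-64 - - \frac{29}{31}} = \frac{1}{-64 + \frac{29}{31}} = \frac{1}{- \frac{1955}{31}} = - \frac{31}{1955}$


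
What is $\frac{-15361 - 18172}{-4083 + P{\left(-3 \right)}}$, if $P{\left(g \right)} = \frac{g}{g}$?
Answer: $\frac{33533}{4082} \approx 8.2148$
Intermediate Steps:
$P{\left(g \right)} = 1$
$\frac{-15361 - 18172}{-4083 + P{\left(-3 \right)}} = \frac{-15361 - 18172}{-4083 + 1} = - \frac{33533}{-4082} = \left(-33533\right) \left(- \frac{1}{4082}\right) = \frac{33533}{4082}$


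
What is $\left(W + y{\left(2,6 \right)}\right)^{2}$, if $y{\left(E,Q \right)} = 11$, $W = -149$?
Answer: $19044$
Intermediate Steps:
$\left(W + y{\left(2,6 \right)}\right)^{2} = \left(-149 + 11\right)^{2} = \left(-138\right)^{2} = 19044$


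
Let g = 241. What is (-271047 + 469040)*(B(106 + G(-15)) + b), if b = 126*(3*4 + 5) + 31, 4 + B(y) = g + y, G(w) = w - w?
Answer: 498150388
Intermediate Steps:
G(w) = 0
B(y) = 237 + y (B(y) = -4 + (241 + y) = 237 + y)
b = 2173 (b = 126*(12 + 5) + 31 = 126*17 + 31 = 2142 + 31 = 2173)
(-271047 + 469040)*(B(106 + G(-15)) + b) = (-271047 + 469040)*((237 + (106 + 0)) + 2173) = 197993*((237 + 106) + 2173) = 197993*(343 + 2173) = 197993*2516 = 498150388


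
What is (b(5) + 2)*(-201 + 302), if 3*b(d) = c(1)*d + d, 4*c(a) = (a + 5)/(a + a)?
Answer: 5959/12 ≈ 496.58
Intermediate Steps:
c(a) = (5 + a)/(8*a) (c(a) = ((a + 5)/(a + a))/4 = ((5 + a)/((2*a)))/4 = ((5 + a)*(1/(2*a)))/4 = ((5 + a)/(2*a))/4 = (5 + a)/(8*a))
b(d) = 7*d/12 (b(d) = (((⅛)*(5 + 1)/1)*d + d)/3 = (((⅛)*1*6)*d + d)/3 = (3*d/4 + d)/3 = (7*d/4)/3 = 7*d/12)
(b(5) + 2)*(-201 + 302) = ((7/12)*5 + 2)*(-201 + 302) = (35/12 + 2)*101 = (59/12)*101 = 5959/12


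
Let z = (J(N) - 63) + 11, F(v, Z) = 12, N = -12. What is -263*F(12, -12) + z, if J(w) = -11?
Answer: -3219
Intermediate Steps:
z = -63 (z = (-11 - 63) + 11 = -74 + 11 = -63)
-263*F(12, -12) + z = -263*12 - 63 = -3156 - 63 = -3219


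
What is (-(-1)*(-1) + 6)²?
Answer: 25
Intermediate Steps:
(-(-1)*(-1) + 6)² = (-1*1 + 6)² = (-1 + 6)² = 5² = 25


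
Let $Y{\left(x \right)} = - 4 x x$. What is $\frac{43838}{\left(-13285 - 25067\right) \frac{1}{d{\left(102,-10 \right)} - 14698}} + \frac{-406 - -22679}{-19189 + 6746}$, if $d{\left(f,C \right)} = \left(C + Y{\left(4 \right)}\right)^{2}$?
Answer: $\frac{419127301321}{39767828} \approx 10539.0$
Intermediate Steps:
$Y{\left(x \right)} = - 4 x^{2}$
$d{\left(f,C \right)} = \left(-64 + C\right)^{2}$ ($d{\left(f,C \right)} = \left(C - 4 \cdot 4^{2}\right)^{2} = \left(C - 64\right)^{2} = \left(-64 + C\right)^{2}$)
$\frac{43838}{\left(-13285 - 25067\right) \frac{1}{d{\left(102,-10 \right)} - 14698}} + \frac{-406 - -22679}{-19189 + 6746} = \frac{43838}{\left(-13285 - 25067\right) \frac{1}{\left(-64 - 10\right)^{2} - 14698}} + \frac{-406 - -22679}{-19189 + 6746} = \frac{43838}{\left(-38352\right) \frac{1}{\left(-74\right)^{2} - 14698}} + \frac{-406 + 22679}{-12443} = \frac{43838}{\left(-38352\right) \frac{1}{5476 - 14698}} + 22273 \left(- \frac{1}{12443}\right) = \frac{43838}{\left(-38352\right) \frac{1}{-9222}} - \frac{22273}{12443} = \frac{43838}{\left(-38352\right) \left(- \frac{1}{9222}\right)} - \frac{22273}{12443} = \frac{43838}{\frac{6392}{1537}} - \frac{22273}{12443} = 43838 \cdot \frac{1537}{6392} - \frac{22273}{12443} = \frac{33689503}{3196} - \frac{22273}{12443} = \frac{419127301321}{39767828}$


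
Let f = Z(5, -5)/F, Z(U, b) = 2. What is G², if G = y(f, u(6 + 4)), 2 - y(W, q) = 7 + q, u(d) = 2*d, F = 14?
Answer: 625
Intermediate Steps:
f = ⅐ (f = 2/14 = 2*(1/14) = ⅐ ≈ 0.14286)
y(W, q) = -5 - q (y(W, q) = 2 - (7 + q) = 2 + (-7 - q) = -5 - q)
G = -25 (G = -5 - 2*(6 + 4) = -5 - 2*10 = -5 - 1*20 = -5 - 20 = -25)
G² = (-25)² = 625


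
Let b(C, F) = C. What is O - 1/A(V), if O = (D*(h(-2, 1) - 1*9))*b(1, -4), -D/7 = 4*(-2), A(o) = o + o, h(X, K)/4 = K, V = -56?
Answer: -31359/112 ≈ -279.99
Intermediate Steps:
h(X, K) = 4*K
A(o) = 2*o
D = 56 (D = -28*(-2) = -7*(-8) = 56)
O = -280 (O = (56*(4*1 - 1*9))*1 = (56*(4 - 9))*1 = (56*(-5))*1 = -280*1 = -280)
O - 1/A(V) = -280 - 1/(2*(-56)) = -280 - 1/(-112) = -280 - 1*(-1/112) = -280 + 1/112 = -31359/112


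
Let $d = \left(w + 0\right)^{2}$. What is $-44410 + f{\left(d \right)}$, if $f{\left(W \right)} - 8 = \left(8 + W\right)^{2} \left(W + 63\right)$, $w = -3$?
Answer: $-23594$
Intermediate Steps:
$d = 9$ ($d = \left(-3 + 0\right)^{2} = \left(-3\right)^{2} = 9$)
$f{\left(W \right)} = 8 + \left(8 + W\right)^{2} \left(63 + W\right)$ ($f{\left(W \right)} = 8 + \left(8 + W\right)^{2} \left(W + 63\right) = 8 + \left(8 + W\right)^{2} \left(63 + W\right)$)
$-44410 + f{\left(d \right)} = -44410 + \left(4040 + 9^{3} + 79 \cdot 9^{2} + 1072 \cdot 9\right) = -44410 + \left(4040 + 729 + 79 \cdot 81 + 9648\right) = -44410 + \left(4040 + 729 + 6399 + 9648\right) = -44410 + 20816 = -23594$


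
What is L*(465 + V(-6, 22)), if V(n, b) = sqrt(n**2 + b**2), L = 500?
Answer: 232500 + 1000*sqrt(130) ≈ 2.4390e+5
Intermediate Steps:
V(n, b) = sqrt(b**2 + n**2)
L*(465 + V(-6, 22)) = 500*(465 + sqrt(22**2 + (-6)**2)) = 500*(465 + sqrt(484 + 36)) = 500*(465 + sqrt(520)) = 500*(465 + 2*sqrt(130)) = 232500 + 1000*sqrt(130)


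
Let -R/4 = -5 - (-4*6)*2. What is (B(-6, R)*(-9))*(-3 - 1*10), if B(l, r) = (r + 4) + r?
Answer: -39780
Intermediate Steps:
R = -172 (R = -4*(-5 - (-4*6)*2) = -4*(-5 - (-24)*2) = -4*(-5 - 1*(-48)) = -4*(-5 + 48) = -4*43 = -172)
B(l, r) = 4 + 2*r (B(l, r) = (4 + r) + r = 4 + 2*r)
(B(-6, R)*(-9))*(-3 - 1*10) = ((4 + 2*(-172))*(-9))*(-3 - 1*10) = ((4 - 344)*(-9))*(-3 - 10) = -340*(-9)*(-13) = 3060*(-13) = -39780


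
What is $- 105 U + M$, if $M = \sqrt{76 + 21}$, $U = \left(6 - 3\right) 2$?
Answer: $-630 + \sqrt{97} \approx -620.15$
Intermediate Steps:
$U = 6$ ($U = 3 \cdot 2 = 6$)
$M = \sqrt{97} \approx 9.8489$
$- 105 U + M = \left(-105\right) 6 + \sqrt{97} = -630 + \sqrt{97}$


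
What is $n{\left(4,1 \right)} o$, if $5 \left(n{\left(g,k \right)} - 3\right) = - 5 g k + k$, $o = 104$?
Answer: $- \frac{416}{5} \approx -83.2$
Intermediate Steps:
$n{\left(g,k \right)} = 3 + \frac{k}{5} - g k$ ($n{\left(g,k \right)} = 3 + \frac{- 5 g k + k}{5} = 3 + \frac{k - 5 g k}{5} = 3 - \left(- \frac{k}{5} + g k\right) = 3 + \frac{k}{5} - g k$)
$n{\left(4,1 \right)} o = \left(3 + \frac{1}{5} \cdot 1 - 4 \cdot 1\right) 104 = \left(3 + \frac{1}{5} - 4\right) 104 = \left(- \frac{4}{5}\right) 104 = - \frac{416}{5}$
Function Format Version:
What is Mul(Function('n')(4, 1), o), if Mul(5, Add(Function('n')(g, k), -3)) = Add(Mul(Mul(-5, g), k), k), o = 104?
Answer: Rational(-416, 5) ≈ -83.200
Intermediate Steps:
Function('n')(g, k) = Add(3, Mul(Rational(1, 5), k), Mul(-1, g, k)) (Function('n')(g, k) = Add(3, Mul(Rational(1, 5), Add(Mul(Mul(-5, g), k), k))) = Add(3, Mul(Rational(1, 5), Add(Mul(-5, g, k), k))) = Add(3, Mul(Rational(1, 5), Add(k, Mul(-5, g, k)))) = Add(3, Add(Mul(Rational(1, 5), k), Mul(-1, g, k))) = Add(3, Mul(Rational(1, 5), k), Mul(-1, g, k)))
Mul(Function('n')(4, 1), o) = Mul(Add(3, Mul(Rational(1, 5), 1), Mul(-1, 4, 1)), 104) = Mul(Add(3, Rational(1, 5), -4), 104) = Mul(Rational(-4, 5), 104) = Rational(-416, 5)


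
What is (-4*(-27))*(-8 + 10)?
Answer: 216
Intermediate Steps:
(-4*(-27))*(-8 + 10) = 108*2 = 216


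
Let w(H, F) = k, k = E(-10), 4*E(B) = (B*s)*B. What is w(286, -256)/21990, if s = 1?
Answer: 5/4398 ≈ 0.0011369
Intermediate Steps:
E(B) = B²/4 (E(B) = ((B*1)*B)/4 = (B*B)/4 = B²/4)
k = 25 (k = (¼)*(-10)² = (¼)*100 = 25)
w(H, F) = 25
w(286, -256)/21990 = 25/21990 = 25*(1/21990) = 5/4398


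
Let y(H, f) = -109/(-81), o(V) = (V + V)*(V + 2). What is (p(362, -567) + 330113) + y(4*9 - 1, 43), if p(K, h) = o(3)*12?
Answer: 26768422/81 ≈ 3.3047e+5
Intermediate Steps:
o(V) = 2*V*(2 + V) (o(V) = (2*V)*(2 + V) = 2*V*(2 + V))
p(K, h) = 360 (p(K, h) = (2*3*(2 + 3))*12 = (2*3*5)*12 = 30*12 = 360)
y(H, f) = 109/81 (y(H, f) = -109*(-1/81) = 109/81)
(p(362, -567) + 330113) + y(4*9 - 1, 43) = (360 + 330113) + 109/81 = 330473 + 109/81 = 26768422/81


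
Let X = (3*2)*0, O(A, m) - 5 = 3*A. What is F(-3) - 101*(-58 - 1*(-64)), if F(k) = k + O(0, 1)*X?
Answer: -609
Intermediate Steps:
O(A, m) = 5 + 3*A
X = 0 (X = 6*0 = 0)
F(k) = k (F(k) = k + (5 + 3*0)*0 = k + (5 + 0)*0 = k + 5*0 = k + 0 = k)
F(-3) - 101*(-58 - 1*(-64)) = -3 - 101*(-58 - 1*(-64)) = -3 - 101*(-58 + 64) = -3 - 101*6 = -3 - 606 = -609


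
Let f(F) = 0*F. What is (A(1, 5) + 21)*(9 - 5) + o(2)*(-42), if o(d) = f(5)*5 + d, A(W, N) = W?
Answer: 4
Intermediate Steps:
f(F) = 0
o(d) = d (o(d) = 0*5 + d = 0 + d = d)
(A(1, 5) + 21)*(9 - 5) + o(2)*(-42) = (1 + 21)*(9 - 5) + 2*(-42) = 22*4 - 84 = 88 - 84 = 4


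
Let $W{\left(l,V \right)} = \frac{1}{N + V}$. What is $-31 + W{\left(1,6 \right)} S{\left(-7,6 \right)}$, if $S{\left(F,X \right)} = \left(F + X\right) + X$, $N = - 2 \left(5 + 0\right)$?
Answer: $- \frac{129}{4} \approx -32.25$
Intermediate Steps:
$N = -10$ ($N = \left(-2\right) 5 = -10$)
$S{\left(F,X \right)} = F + 2 X$
$W{\left(l,V \right)} = \frac{1}{-10 + V}$
$-31 + W{\left(1,6 \right)} S{\left(-7,6 \right)} = -31 + \frac{-7 + 2 \cdot 6}{-10 + 6} = -31 + \frac{-7 + 12}{-4} = -31 - \frac{5}{4} = - \frac{129}{4}$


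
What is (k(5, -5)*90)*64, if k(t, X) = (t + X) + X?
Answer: -28800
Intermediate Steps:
k(t, X) = t + 2*X (k(t, X) = (X + t) + X = t + 2*X)
(k(5, -5)*90)*64 = ((5 + 2*(-5))*90)*64 = ((5 - 10)*90)*64 = -5*90*64 = -450*64 = -28800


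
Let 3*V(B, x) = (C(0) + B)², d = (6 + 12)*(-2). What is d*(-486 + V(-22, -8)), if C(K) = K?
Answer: 11688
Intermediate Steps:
d = -36 (d = 18*(-2) = -36)
V(B, x) = B²/3 (V(B, x) = (0 + B)²/3 = B²/3)
d*(-486 + V(-22, -8)) = -36*(-486 + (⅓)*(-22)²) = -36*(-486 + (⅓)*484) = -36*(-486 + 484/3) = -36*(-974/3) = 11688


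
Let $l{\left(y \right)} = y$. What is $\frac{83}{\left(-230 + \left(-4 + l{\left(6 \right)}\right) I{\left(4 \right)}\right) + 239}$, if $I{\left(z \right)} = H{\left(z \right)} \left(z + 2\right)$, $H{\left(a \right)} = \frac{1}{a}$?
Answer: $\frac{83}{12} \approx 6.9167$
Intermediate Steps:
$I{\left(z \right)} = \frac{2 + z}{z}$ ($I{\left(z \right)} = \frac{z + 2}{z} = \frac{2 + z}{z}$)
$\frac{83}{\left(-230 + \left(-4 + l{\left(6 \right)}\right) I{\left(4 \right)}\right) + 239} = \frac{83}{\left(-230 + \left(-4 + 6\right) \frac{2 + 4}{4}\right) + 239} = \frac{83}{\left(-230 + 2 \cdot \frac{1}{4} \cdot 6\right) + 239} = \frac{83}{\left(-230 + 2 \cdot \frac{3}{2}\right) + 239} = \frac{83}{\left(-230 + 3\right) + 239} = \frac{83}{-227 + 239} = \frac{83}{12}$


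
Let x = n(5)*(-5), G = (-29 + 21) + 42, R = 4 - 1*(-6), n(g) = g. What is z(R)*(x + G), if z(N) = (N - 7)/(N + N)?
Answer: 27/20 ≈ 1.3500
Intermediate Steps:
R = 10 (R = 4 + 6 = 10)
z(N) = (-7 + N)/(2*N) (z(N) = (-7 + N)/((2*N)) = (-7 + N)*(1/(2*N)) = (-7 + N)/(2*N))
G = 34 (G = -8 + 42 = 34)
x = -25 (x = 5*(-5) = -25)
z(R)*(x + G) = ((½)*(-7 + 10)/10)*(-25 + 34) = ((½)*(⅒)*3)*9 = (3/20)*9 = 27/20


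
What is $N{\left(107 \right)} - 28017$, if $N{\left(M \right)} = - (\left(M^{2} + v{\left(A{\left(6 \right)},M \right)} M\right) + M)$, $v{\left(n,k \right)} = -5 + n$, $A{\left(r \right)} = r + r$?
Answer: $-40322$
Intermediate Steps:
$A{\left(r \right)} = 2 r$
$N{\left(M \right)} = - M^{2} - 8 M$ ($N{\left(M \right)} = - (\left(M^{2} + \left(-5 + 2 \cdot 6\right) M\right) + M) = - (\left(M^{2} + \left(-5 + 12\right) M\right) + M) = - (\left(M^{2} + 7 M\right) + M) = - (M^{2} + 8 M) = - M^{2} - 8 M$)
$N{\left(107 \right)} - 28017 = \left(-1\right) 107 \left(8 + 107\right) - 28017 = \left(-1\right) 107 \cdot 115 - 28017 = -12305 - 28017 = -40322$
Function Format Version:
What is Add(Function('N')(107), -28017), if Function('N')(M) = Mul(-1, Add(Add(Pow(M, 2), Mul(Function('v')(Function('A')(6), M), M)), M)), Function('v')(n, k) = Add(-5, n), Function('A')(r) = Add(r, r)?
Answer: -40322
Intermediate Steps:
Function('A')(r) = Mul(2, r)
Function('N')(M) = Add(Mul(-1, Pow(M, 2)), Mul(-8, M)) (Function('N')(M) = Mul(-1, Add(Add(Pow(M, 2), Mul(Add(-5, Mul(2, 6)), M)), M)) = Mul(-1, Add(Add(Pow(M, 2), Mul(Add(-5, 12), M)), M)) = Mul(-1, Add(Add(Pow(M, 2), Mul(7, M)), M)) = Mul(-1, Add(Pow(M, 2), Mul(8, M))) = Add(Mul(-1, Pow(M, 2)), Mul(-8, M)))
Add(Function('N')(107), -28017) = Add(Mul(-1, 107, Add(8, 107)), -28017) = Add(Mul(-1, 107, 115), -28017) = Add(-12305, -28017) = -40322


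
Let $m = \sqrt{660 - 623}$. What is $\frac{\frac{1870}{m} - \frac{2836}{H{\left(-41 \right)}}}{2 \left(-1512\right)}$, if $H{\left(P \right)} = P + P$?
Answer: $- \frac{709}{61992} - \frac{935 \sqrt{37}}{55944} \approx -0.1131$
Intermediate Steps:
$H{\left(P \right)} = 2 P$
$m = \sqrt{37} \approx 6.0828$
$\frac{\frac{1870}{m} - \frac{2836}{H{\left(-41 \right)}}}{2 \left(-1512\right)} = \frac{\frac{1870}{\sqrt{37}} - \frac{2836}{2 \left(-41\right)}}{2 \left(-1512\right)} = \frac{1870 \frac{\sqrt{37}}{37} - \frac{2836}{-82}}{-3024} = \left(\frac{1870 \sqrt{37}}{37} - - \frac{1418}{41}\right) \left(- \frac{1}{3024}\right) = \left(\frac{1870 \sqrt{37}}{37} + \frac{1418}{41}\right) \left(- \frac{1}{3024}\right) = \left(\frac{1418}{41} + \frac{1870 \sqrt{37}}{37}\right) \left(- \frac{1}{3024}\right) = - \frac{709}{61992} - \frac{935 \sqrt{37}}{55944}$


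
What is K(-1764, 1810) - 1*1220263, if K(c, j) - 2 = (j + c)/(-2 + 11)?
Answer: -10982303/9 ≈ -1.2203e+6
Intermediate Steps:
K(c, j) = 2 + c/9 + j/9 (K(c, j) = 2 + (j + c)/(-2 + 11) = 2 + (c + j)/9 = 2 + (c/9 + j/9) = 2 + c/9 + j/9)
K(-1764, 1810) - 1*1220263 = (2 + (1/9)*(-1764) + (1/9)*1810) - 1*1220263 = (2 - 196 + 1810/9) - 1220263 = 64/9 - 1220263 = -10982303/9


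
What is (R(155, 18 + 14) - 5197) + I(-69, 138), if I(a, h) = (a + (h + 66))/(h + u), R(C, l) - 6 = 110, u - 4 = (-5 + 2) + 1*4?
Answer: -726448/143 ≈ -5080.1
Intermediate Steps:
u = 5 (u = 4 + ((-5 + 2) + 1*4) = 4 + (-3 + 4) = 4 + 1 = 5)
R(C, l) = 116 (R(C, l) = 6 + 110 = 116)
I(a, h) = (66 + a + h)/(5 + h) (I(a, h) = (a + (h + 66))/(h + 5) = (a + (66 + h))/(5 + h) = (66 + a + h)/(5 + h))
(R(155, 18 + 14) - 5197) + I(-69, 138) = (116 - 5197) + (66 - 69 + 138)/(5 + 138) = -5081 + 135/143 = -726448/143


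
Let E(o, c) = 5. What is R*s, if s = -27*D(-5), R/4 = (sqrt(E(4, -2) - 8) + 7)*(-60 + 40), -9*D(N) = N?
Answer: 8400 + 1200*I*sqrt(3) ≈ 8400.0 + 2078.5*I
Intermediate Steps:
D(N) = -N/9
R = -560 - 80*I*sqrt(3) (R = 4*((sqrt(5 - 8) + 7)*(-60 + 40)) = 4*((sqrt(-3) + 7)*(-20)) = 4*((I*sqrt(3) + 7)*(-20)) = 4*((7 + I*sqrt(3))*(-20)) = 4*(-140 - 20*I*sqrt(3)) = -560 - 80*I*sqrt(3) ≈ -560.0 - 138.56*I)
s = -15 (s = -(-3)*(-5) = -27*5/9 = -15)
R*s = (-560 - 80*I*sqrt(3))*(-15) = 8400 + 1200*I*sqrt(3)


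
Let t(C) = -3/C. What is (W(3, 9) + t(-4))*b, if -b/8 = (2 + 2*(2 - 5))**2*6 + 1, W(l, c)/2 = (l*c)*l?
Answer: -126294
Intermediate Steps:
W(l, c) = 2*c*l**2 (W(l, c) = 2*((l*c)*l) = 2*((c*l)*l) = 2*(c*l**2) = 2*c*l**2)
b = -776 (b = -8*((2 + 2*(2 - 5))**2*6 + 1) = -8*((2 + 2*(-3))**2*6 + 1) = -8*((2 - 6)**2*6 + 1) = -8*((-4)**2*6 + 1) = -8*(16*6 + 1) = -8*(96 + 1) = -8*97 = -776)
(W(3, 9) + t(-4))*b = (2*9*3**2 - 3/(-4))*(-776) = (2*9*9 - 3*(-1/4))*(-776) = (162 + 3/4)*(-776) = (651/4)*(-776) = -126294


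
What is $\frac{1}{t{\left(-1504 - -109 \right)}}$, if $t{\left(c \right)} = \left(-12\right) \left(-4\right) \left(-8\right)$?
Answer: $- \frac{1}{384} \approx -0.0026042$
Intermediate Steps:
$t{\left(c \right)} = -384$ ($t{\left(c \right)} = 48 \left(-8\right) = -384$)
$\frac{1}{t{\left(-1504 - -109 \right)}} = \frac{1}{-384} = - \frac{1}{384}$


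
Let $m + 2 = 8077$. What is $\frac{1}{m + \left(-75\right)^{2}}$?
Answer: $\frac{1}{13700} \approx 7.2993 \cdot 10^{-5}$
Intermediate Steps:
$m = 8075$ ($m = -2 + 8077 = 8075$)
$\frac{1}{m + \left(-75\right)^{2}} = \frac{1}{8075 + \left(-75\right)^{2}} = \frac{1}{8075 + 5625} = \frac{1}{13700}$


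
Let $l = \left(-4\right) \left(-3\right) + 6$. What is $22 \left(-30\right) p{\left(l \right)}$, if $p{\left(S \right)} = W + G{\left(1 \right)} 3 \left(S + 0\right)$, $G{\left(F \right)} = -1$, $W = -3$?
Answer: $37620$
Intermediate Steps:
$l = 18$ ($l = 12 + 6 = 18$)
$p{\left(S \right)} = -3 - 3 S$ ($p{\left(S \right)} = -3 - 3 \left(S + 0\right) = -3 - 3 S$)
$22 \left(-30\right) p{\left(l \right)} = 22 \left(-30\right) \left(-3 - 54\right) = - 660 \left(-3 - 54\right) = \left(-660\right) \left(-57\right) = 37620$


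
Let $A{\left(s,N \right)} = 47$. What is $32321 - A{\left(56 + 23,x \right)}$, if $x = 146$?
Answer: $32274$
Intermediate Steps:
$32321 - A{\left(56 + 23,x \right)} = 32321 - 47 = 32274$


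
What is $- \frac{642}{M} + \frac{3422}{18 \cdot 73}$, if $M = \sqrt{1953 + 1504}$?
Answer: $\frac{1711}{657} - \frac{642 \sqrt{3457}}{3457} \approx -8.3148$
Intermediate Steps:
$M = \sqrt{3457} \approx 58.796$
$- \frac{642}{M} + \frac{3422}{18 \cdot 73} = - \frac{642}{\sqrt{3457}} + \frac{3422}{18 \cdot 73} = - 642 \frac{\sqrt{3457}}{3457} + \frac{3422}{1314} = - \frac{642 \sqrt{3457}}{3457} + 3422 \cdot \frac{1}{1314} = - \frac{642 \sqrt{3457}}{3457} + \frac{1711}{657} = \frac{1711}{657} - \frac{642 \sqrt{3457}}{3457}$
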